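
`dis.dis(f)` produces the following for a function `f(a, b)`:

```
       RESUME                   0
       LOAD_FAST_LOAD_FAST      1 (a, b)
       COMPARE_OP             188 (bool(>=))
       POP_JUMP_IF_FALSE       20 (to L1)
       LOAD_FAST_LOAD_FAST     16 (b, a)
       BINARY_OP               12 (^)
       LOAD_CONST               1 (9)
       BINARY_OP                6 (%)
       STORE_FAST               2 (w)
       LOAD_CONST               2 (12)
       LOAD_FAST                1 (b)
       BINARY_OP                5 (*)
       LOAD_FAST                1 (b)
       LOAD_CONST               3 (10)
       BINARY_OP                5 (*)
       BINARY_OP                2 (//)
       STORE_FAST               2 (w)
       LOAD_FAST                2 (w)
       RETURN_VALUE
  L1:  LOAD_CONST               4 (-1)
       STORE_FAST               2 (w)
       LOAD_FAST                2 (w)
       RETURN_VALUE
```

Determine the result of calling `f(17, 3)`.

LOAD_FAST_LOAD_FAST a,b → push 17,3. Stack: [17, 3]
COMPARE_OP bool(>=) → 17 vs 3 = True. Stack: [True]
POP_JUMP_IF_FALSE → pop True; no jump. Stack: []
LOAD_FAST_LOAD_FAST b,a → push 3,17. Stack: [3, 17]
BINARY_OP ^ → 3 ^ 17 = 18. Stack: [18]
LOAD_CONST → push 9. Stack: [18, 9]
BINARY_OP % → 18 % 9 = 0. Stack: [0]
STORE_FAST w → w=0. Stack: []
LOAD_CONST → push 12. Stack: [12]
LOAD_FAST b → push 3. Stack: [12, 3]
BINARY_OP * → 12 * 3 = 36. Stack: [36]
LOAD_FAST b → push 3. Stack: [36, 3]
LOAD_CONST → push 10. Stack: [36, 3, 10]
BINARY_OP * → 3 * 10 = 30. Stack: [36, 30]
BINARY_OP // → 36 // 30 = 1. Stack: [1]
STORE_FAST w → w=1. Stack: []
LOAD_FAST w → push 1. Stack: [1]
RETURN_VALUE → return 1.

1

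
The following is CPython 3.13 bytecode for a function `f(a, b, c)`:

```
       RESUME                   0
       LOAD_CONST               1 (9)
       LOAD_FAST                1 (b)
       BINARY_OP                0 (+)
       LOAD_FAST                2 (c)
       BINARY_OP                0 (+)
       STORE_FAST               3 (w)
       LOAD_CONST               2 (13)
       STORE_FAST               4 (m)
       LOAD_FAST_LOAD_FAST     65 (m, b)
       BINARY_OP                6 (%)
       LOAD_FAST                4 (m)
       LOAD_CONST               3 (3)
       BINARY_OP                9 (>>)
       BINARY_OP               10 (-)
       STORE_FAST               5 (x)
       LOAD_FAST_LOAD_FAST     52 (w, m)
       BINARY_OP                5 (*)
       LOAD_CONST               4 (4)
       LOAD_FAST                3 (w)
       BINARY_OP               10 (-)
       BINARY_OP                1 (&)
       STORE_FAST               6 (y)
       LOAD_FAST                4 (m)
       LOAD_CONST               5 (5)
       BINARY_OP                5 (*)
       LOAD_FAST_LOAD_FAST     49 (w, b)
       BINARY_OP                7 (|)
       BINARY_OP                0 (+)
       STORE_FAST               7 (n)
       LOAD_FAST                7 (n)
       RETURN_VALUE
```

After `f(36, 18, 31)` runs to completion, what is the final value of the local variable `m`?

LOAD_CONST → push 9. Stack: [9]
LOAD_FAST b → push 18. Stack: [9, 18]
BINARY_OP + → 9 + 18 = 27. Stack: [27]
LOAD_FAST c → push 31. Stack: [27, 31]
BINARY_OP + → 27 + 31 = 58. Stack: [58]
STORE_FAST w → w=58. Stack: []
LOAD_CONST → push 13. Stack: [13]
STORE_FAST m → m=13. Stack: []
LOAD_FAST_LOAD_FAST m,b → push 13,18. Stack: [13, 18]
BINARY_OP % → 13 % 18 = 13. Stack: [13]
LOAD_FAST m → push 13. Stack: [13, 13]
LOAD_CONST → push 3. Stack: [13, 13, 3]
BINARY_OP >> → 13 >> 3 = 1. Stack: [13, 1]
BINARY_OP - → 13 - 1 = 12. Stack: [12]
STORE_FAST x → x=12. Stack: []
LOAD_FAST_LOAD_FAST w,m → push 58,13. Stack: [58, 13]
BINARY_OP * → 58 * 13 = 754. Stack: [754]
LOAD_CONST → push 4. Stack: [754, 4]
LOAD_FAST w → push 58. Stack: [754, 4, 58]
BINARY_OP - → 4 - 58 = -54. Stack: [754, -54]
BINARY_OP & → 754 & -54 = 706. Stack: [706]
STORE_FAST y → y=706. Stack: []
LOAD_FAST m → push 13. Stack: [13]
LOAD_CONST → push 5. Stack: [13, 5]
BINARY_OP * → 13 * 5 = 65. Stack: [65]
LOAD_FAST_LOAD_FAST w,b → push 58,18. Stack: [65, 58, 18]
BINARY_OP | → 58 | 18 = 58. Stack: [65, 58]
BINARY_OP + → 65 + 58 = 123. Stack: [123]
STORE_FAST n → n=123. Stack: []
LOAD_FAST n → push 123. Stack: [123]
RETURN_VALUE → return 123.

13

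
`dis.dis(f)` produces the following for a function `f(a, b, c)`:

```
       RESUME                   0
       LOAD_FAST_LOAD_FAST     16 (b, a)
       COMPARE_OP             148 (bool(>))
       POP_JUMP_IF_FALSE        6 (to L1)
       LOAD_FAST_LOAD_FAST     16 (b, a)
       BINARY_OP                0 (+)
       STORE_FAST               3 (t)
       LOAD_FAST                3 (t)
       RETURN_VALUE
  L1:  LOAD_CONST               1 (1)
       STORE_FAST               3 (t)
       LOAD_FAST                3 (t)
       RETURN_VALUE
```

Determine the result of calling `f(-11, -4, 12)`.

LOAD_FAST_LOAD_FAST b,a → push -4,-11. Stack: [-4, -11]
COMPARE_OP bool(>) → -4 vs -11 = True. Stack: [True]
POP_JUMP_IF_FALSE → pop True; no jump. Stack: []
LOAD_FAST_LOAD_FAST b,a → push -4,-11. Stack: [-4, -11]
BINARY_OP + → -4 + -11 = -15. Stack: [-15]
STORE_FAST t → t=-15. Stack: []
LOAD_FAST t → push -15. Stack: [-15]
RETURN_VALUE → return -15.

-15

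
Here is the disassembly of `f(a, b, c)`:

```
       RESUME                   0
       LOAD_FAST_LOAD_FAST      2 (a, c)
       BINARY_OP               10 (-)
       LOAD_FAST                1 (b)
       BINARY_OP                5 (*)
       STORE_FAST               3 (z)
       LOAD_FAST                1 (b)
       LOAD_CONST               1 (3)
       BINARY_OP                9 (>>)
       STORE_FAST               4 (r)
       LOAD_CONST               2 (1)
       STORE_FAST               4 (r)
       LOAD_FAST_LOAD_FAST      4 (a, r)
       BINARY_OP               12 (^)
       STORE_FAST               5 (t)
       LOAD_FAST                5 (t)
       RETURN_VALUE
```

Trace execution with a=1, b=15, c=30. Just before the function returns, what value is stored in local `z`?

LOAD_FAST_LOAD_FAST a,c → push 1,30. Stack: [1, 30]
BINARY_OP - → 1 - 30 = -29. Stack: [-29]
LOAD_FAST b → push 15. Stack: [-29, 15]
BINARY_OP * → -29 * 15 = -435. Stack: [-435]
STORE_FAST z → z=-435. Stack: []
LOAD_FAST b → push 15. Stack: [15]
LOAD_CONST → push 3. Stack: [15, 3]
BINARY_OP >> → 15 >> 3 = 1. Stack: [1]
STORE_FAST r → r=1. Stack: []
LOAD_CONST → push 1. Stack: [1]
STORE_FAST r → r=1. Stack: []
LOAD_FAST_LOAD_FAST a,r → push 1,1. Stack: [1, 1]
BINARY_OP ^ → 1 ^ 1 = 0. Stack: [0]
STORE_FAST t → t=0. Stack: []
LOAD_FAST t → push 0. Stack: [0]
RETURN_VALUE → return 0.

-435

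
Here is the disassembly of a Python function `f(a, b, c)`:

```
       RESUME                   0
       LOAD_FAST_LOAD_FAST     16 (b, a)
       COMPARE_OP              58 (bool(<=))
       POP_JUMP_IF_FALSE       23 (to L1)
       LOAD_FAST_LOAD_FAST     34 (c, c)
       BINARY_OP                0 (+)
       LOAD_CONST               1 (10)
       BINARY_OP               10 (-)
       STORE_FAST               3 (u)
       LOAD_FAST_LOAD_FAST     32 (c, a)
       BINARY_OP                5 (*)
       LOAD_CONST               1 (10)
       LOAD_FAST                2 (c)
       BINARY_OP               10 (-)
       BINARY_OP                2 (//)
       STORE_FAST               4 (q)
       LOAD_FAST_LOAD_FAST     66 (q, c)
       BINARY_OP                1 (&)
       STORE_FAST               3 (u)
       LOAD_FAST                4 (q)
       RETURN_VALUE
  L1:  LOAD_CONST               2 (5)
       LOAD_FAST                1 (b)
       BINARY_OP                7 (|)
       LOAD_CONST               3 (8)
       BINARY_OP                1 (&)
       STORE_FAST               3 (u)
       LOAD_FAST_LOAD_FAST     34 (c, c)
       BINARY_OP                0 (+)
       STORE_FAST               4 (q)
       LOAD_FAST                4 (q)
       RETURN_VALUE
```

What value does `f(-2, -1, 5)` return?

LOAD_FAST_LOAD_FAST b,a → push -1,-2. Stack: [-1, -2]
COMPARE_OP bool(<=) → -1 vs -2 = False. Stack: [False]
POP_JUMP_IF_FALSE → pop False; jump. Stack: []
LOAD_CONST → push 5. Stack: [5]
LOAD_FAST b → push -1. Stack: [5, -1]
BINARY_OP | → 5 | -1 = -1. Stack: [-1]
LOAD_CONST → push 8. Stack: [-1, 8]
BINARY_OP & → -1 & 8 = 8. Stack: [8]
STORE_FAST u → u=8. Stack: []
LOAD_FAST_LOAD_FAST c,c → push 5,5. Stack: [5, 5]
BINARY_OP + → 5 + 5 = 10. Stack: [10]
STORE_FAST q → q=10. Stack: []
LOAD_FAST q → push 10. Stack: [10]
RETURN_VALUE → return 10.

10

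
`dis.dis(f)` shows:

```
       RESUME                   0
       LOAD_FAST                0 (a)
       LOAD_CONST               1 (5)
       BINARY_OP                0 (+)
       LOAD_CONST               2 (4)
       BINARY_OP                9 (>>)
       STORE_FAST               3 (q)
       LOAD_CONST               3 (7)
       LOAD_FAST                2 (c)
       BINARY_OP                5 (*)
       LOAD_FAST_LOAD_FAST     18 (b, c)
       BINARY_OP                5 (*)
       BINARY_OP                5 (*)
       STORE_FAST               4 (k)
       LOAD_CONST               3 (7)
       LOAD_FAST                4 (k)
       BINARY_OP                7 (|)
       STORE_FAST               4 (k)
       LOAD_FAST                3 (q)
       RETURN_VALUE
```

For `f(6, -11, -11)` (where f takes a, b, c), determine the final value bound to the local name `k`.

-9313

LOAD_FAST a → push 6. Stack: [6]
LOAD_CONST → push 5. Stack: [6, 5]
BINARY_OP + → 6 + 5 = 11. Stack: [11]
LOAD_CONST → push 4. Stack: [11, 4]
BINARY_OP >> → 11 >> 4 = 0. Stack: [0]
STORE_FAST q → q=0. Stack: []
LOAD_CONST → push 7. Stack: [7]
LOAD_FAST c → push -11. Stack: [7, -11]
BINARY_OP * → 7 * -11 = -77. Stack: [-77]
LOAD_FAST_LOAD_FAST b,c → push -11,-11. Stack: [-77, -11, -11]
BINARY_OP * → -11 * -11 = 121. Stack: [-77, 121]
BINARY_OP * → -77 * 121 = -9317. Stack: [-9317]
STORE_FAST k → k=-9317. Stack: []
LOAD_CONST → push 7. Stack: [7]
LOAD_FAST k → push -9317. Stack: [7, -9317]
BINARY_OP | → 7 | -9317 = -9313. Stack: [-9313]
STORE_FAST k → k=-9313. Stack: []
LOAD_FAST q → push 0. Stack: [0]
RETURN_VALUE → return 0.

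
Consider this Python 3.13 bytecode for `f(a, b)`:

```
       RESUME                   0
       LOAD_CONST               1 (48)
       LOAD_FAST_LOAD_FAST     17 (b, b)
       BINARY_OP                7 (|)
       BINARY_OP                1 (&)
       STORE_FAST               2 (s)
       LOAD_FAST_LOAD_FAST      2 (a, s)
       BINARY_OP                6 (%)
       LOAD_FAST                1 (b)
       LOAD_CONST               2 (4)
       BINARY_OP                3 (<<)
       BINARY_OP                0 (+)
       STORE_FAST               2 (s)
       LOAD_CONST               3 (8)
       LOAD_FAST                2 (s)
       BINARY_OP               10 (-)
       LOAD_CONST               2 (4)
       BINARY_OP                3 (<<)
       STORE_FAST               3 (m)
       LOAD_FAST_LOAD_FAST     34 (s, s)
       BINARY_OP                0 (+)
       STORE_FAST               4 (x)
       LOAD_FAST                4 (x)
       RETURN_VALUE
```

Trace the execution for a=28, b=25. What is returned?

LOAD_CONST → push 48. Stack: [48]
LOAD_FAST_LOAD_FAST b,b → push 25,25. Stack: [48, 25, 25]
BINARY_OP | → 25 | 25 = 25. Stack: [48, 25]
BINARY_OP & → 48 & 25 = 16. Stack: [16]
STORE_FAST s → s=16. Stack: []
LOAD_FAST_LOAD_FAST a,s → push 28,16. Stack: [28, 16]
BINARY_OP % → 28 % 16 = 12. Stack: [12]
LOAD_FAST b → push 25. Stack: [12, 25]
LOAD_CONST → push 4. Stack: [12, 25, 4]
BINARY_OP << → 25 << 4 = 400. Stack: [12, 400]
BINARY_OP + → 12 + 400 = 412. Stack: [412]
STORE_FAST s → s=412. Stack: []
LOAD_CONST → push 8. Stack: [8]
LOAD_FAST s → push 412. Stack: [8, 412]
BINARY_OP - → 8 - 412 = -404. Stack: [-404]
LOAD_CONST → push 4. Stack: [-404, 4]
BINARY_OP << → -404 << 4 = -6464. Stack: [-6464]
STORE_FAST m → m=-6464. Stack: []
LOAD_FAST_LOAD_FAST s,s → push 412,412. Stack: [412, 412]
BINARY_OP + → 412 + 412 = 824. Stack: [824]
STORE_FAST x → x=824. Stack: []
LOAD_FAST x → push 824. Stack: [824]
RETURN_VALUE → return 824.

824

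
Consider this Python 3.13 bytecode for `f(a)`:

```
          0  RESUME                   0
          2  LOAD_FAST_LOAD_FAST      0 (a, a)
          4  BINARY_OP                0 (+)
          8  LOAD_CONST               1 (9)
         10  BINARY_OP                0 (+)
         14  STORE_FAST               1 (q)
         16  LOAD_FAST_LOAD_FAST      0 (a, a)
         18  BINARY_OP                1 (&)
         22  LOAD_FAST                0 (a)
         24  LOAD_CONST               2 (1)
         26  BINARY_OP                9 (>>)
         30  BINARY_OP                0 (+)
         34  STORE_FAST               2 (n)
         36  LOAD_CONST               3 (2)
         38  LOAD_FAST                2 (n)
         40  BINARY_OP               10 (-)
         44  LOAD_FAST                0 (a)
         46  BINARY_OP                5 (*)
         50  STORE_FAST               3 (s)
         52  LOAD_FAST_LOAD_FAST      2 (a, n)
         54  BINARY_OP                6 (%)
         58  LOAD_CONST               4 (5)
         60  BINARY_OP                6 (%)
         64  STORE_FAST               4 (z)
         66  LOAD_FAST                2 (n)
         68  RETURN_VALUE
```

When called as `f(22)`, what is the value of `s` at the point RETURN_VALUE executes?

LOAD_FAST_LOAD_FAST a,a → push 22,22. Stack: [22, 22]
BINARY_OP + → 22 + 22 = 44. Stack: [44]
LOAD_CONST → push 9. Stack: [44, 9]
BINARY_OP + → 44 + 9 = 53. Stack: [53]
STORE_FAST q → q=53. Stack: []
LOAD_FAST_LOAD_FAST a,a → push 22,22. Stack: [22, 22]
BINARY_OP & → 22 & 22 = 22. Stack: [22]
LOAD_FAST a → push 22. Stack: [22, 22]
LOAD_CONST → push 1. Stack: [22, 22, 1]
BINARY_OP >> → 22 >> 1 = 11. Stack: [22, 11]
BINARY_OP + → 22 + 11 = 33. Stack: [33]
STORE_FAST n → n=33. Stack: []
LOAD_CONST → push 2. Stack: [2]
LOAD_FAST n → push 33. Stack: [2, 33]
BINARY_OP - → 2 - 33 = -31. Stack: [-31]
LOAD_FAST a → push 22. Stack: [-31, 22]
BINARY_OP * → -31 * 22 = -682. Stack: [-682]
STORE_FAST s → s=-682. Stack: []
LOAD_FAST_LOAD_FAST a,n → push 22,33. Stack: [22, 33]
BINARY_OP % → 22 % 33 = 22. Stack: [22]
LOAD_CONST → push 5. Stack: [22, 5]
BINARY_OP % → 22 % 5 = 2. Stack: [2]
STORE_FAST z → z=2. Stack: []
LOAD_FAST n → push 33. Stack: [33]
RETURN_VALUE → return 33.

-682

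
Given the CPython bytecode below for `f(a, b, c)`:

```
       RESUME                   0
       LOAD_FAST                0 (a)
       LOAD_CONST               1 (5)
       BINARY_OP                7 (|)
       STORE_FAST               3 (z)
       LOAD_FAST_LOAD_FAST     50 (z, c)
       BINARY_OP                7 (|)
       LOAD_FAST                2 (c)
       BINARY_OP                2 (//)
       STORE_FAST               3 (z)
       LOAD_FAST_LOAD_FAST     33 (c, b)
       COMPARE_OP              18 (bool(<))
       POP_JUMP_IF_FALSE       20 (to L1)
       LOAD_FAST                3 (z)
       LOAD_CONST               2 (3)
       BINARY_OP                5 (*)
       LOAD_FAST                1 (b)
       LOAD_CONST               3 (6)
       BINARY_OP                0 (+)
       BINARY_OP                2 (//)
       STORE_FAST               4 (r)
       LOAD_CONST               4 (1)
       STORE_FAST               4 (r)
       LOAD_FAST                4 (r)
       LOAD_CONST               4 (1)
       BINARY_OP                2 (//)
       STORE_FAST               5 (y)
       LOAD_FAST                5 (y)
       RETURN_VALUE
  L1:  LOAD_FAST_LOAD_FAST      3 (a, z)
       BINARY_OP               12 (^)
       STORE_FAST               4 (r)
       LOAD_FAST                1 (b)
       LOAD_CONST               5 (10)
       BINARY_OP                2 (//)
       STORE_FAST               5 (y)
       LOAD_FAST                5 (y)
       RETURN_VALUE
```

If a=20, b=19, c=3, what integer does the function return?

1

LOAD_FAST a → push 20. Stack: [20]
LOAD_CONST → push 5. Stack: [20, 5]
BINARY_OP | → 20 | 5 = 21. Stack: [21]
STORE_FAST z → z=21. Stack: []
LOAD_FAST_LOAD_FAST z,c → push 21,3. Stack: [21, 3]
BINARY_OP | → 21 | 3 = 23. Stack: [23]
LOAD_FAST c → push 3. Stack: [23, 3]
BINARY_OP // → 23 // 3 = 7. Stack: [7]
STORE_FAST z → z=7. Stack: []
LOAD_FAST_LOAD_FAST c,b → push 3,19. Stack: [3, 19]
COMPARE_OP bool(<) → 3 vs 19 = True. Stack: [True]
POP_JUMP_IF_FALSE → pop True; no jump. Stack: []
LOAD_FAST z → push 7. Stack: [7]
LOAD_CONST → push 3. Stack: [7, 3]
BINARY_OP * → 7 * 3 = 21. Stack: [21]
LOAD_FAST b → push 19. Stack: [21, 19]
LOAD_CONST → push 6. Stack: [21, 19, 6]
BINARY_OP + → 19 + 6 = 25. Stack: [21, 25]
BINARY_OP // → 21 // 25 = 0. Stack: [0]
STORE_FAST r → r=0. Stack: []
LOAD_CONST → push 1. Stack: [1]
STORE_FAST r → r=1. Stack: []
LOAD_FAST r → push 1. Stack: [1]
LOAD_CONST → push 1. Stack: [1, 1]
BINARY_OP // → 1 // 1 = 1. Stack: [1]
STORE_FAST y → y=1. Stack: []
LOAD_FAST y → push 1. Stack: [1]
RETURN_VALUE → return 1.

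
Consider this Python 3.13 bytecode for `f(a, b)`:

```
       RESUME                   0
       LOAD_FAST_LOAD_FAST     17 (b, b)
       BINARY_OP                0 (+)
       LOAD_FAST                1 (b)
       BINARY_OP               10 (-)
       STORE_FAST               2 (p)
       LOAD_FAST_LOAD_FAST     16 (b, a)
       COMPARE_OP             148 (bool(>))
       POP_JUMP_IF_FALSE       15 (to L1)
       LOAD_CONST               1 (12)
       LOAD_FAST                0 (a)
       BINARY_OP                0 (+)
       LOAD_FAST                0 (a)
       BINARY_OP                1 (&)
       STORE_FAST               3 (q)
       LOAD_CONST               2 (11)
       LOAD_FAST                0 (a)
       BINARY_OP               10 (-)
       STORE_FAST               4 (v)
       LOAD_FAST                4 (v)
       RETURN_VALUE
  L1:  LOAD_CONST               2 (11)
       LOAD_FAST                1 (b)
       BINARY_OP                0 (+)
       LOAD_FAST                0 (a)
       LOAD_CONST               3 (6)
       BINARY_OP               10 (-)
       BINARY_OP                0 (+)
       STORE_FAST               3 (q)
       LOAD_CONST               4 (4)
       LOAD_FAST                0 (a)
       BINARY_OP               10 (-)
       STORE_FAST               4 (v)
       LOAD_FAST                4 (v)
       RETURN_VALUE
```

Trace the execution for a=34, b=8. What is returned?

-30

LOAD_FAST_LOAD_FAST b,b → push 8,8. Stack: [8, 8]
BINARY_OP + → 8 + 8 = 16. Stack: [16]
LOAD_FAST b → push 8. Stack: [16, 8]
BINARY_OP - → 16 - 8 = 8. Stack: [8]
STORE_FAST p → p=8. Stack: []
LOAD_FAST_LOAD_FAST b,a → push 8,34. Stack: [8, 34]
COMPARE_OP bool(>) → 8 vs 34 = False. Stack: [False]
POP_JUMP_IF_FALSE → pop False; jump. Stack: []
LOAD_CONST → push 11. Stack: [11]
LOAD_FAST b → push 8. Stack: [11, 8]
BINARY_OP + → 11 + 8 = 19. Stack: [19]
LOAD_FAST a → push 34. Stack: [19, 34]
LOAD_CONST → push 6. Stack: [19, 34, 6]
BINARY_OP - → 34 - 6 = 28. Stack: [19, 28]
BINARY_OP + → 19 + 28 = 47. Stack: [47]
STORE_FAST q → q=47. Stack: []
LOAD_CONST → push 4. Stack: [4]
LOAD_FAST a → push 34. Stack: [4, 34]
BINARY_OP - → 4 - 34 = -30. Stack: [-30]
STORE_FAST v → v=-30. Stack: []
LOAD_FAST v → push -30. Stack: [-30]
RETURN_VALUE → return -30.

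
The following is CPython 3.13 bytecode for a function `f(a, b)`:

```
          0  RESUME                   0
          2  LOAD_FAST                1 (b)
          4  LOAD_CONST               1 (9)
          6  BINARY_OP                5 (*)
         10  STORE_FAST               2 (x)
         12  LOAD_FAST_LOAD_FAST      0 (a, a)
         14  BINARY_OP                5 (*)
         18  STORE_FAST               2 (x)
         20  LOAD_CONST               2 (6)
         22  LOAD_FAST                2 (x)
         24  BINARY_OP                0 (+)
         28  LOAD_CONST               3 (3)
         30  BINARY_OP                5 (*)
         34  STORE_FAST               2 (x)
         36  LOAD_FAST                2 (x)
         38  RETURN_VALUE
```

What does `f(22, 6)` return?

1470

LOAD_FAST b → push 6. Stack: [6]
LOAD_CONST → push 9. Stack: [6, 9]
BINARY_OP * → 6 * 9 = 54. Stack: [54]
STORE_FAST x → x=54. Stack: []
LOAD_FAST_LOAD_FAST a,a → push 22,22. Stack: [22, 22]
BINARY_OP * → 22 * 22 = 484. Stack: [484]
STORE_FAST x → x=484. Stack: []
LOAD_CONST → push 6. Stack: [6]
LOAD_FAST x → push 484. Stack: [6, 484]
BINARY_OP + → 6 + 484 = 490. Stack: [490]
LOAD_CONST → push 3. Stack: [490, 3]
BINARY_OP * → 490 * 3 = 1470. Stack: [1470]
STORE_FAST x → x=1470. Stack: []
LOAD_FAST x → push 1470. Stack: [1470]
RETURN_VALUE → return 1470.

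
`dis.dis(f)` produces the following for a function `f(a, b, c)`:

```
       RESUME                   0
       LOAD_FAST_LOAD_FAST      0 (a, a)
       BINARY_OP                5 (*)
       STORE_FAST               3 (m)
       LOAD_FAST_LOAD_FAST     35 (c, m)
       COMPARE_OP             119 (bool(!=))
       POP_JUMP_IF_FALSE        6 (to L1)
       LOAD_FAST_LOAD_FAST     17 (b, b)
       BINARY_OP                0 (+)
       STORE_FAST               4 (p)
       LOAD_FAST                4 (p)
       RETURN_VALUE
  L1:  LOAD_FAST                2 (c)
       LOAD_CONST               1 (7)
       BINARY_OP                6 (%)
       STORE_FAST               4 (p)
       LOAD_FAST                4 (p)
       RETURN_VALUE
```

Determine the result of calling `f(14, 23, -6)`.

LOAD_FAST_LOAD_FAST a,a → push 14,14. Stack: [14, 14]
BINARY_OP * → 14 * 14 = 196. Stack: [196]
STORE_FAST m → m=196. Stack: []
LOAD_FAST_LOAD_FAST c,m → push -6,196. Stack: [-6, 196]
COMPARE_OP bool(!=) → -6 vs 196 = True. Stack: [True]
POP_JUMP_IF_FALSE → pop True; no jump. Stack: []
LOAD_FAST_LOAD_FAST b,b → push 23,23. Stack: [23, 23]
BINARY_OP + → 23 + 23 = 46. Stack: [46]
STORE_FAST p → p=46. Stack: []
LOAD_FAST p → push 46. Stack: [46]
RETURN_VALUE → return 46.

46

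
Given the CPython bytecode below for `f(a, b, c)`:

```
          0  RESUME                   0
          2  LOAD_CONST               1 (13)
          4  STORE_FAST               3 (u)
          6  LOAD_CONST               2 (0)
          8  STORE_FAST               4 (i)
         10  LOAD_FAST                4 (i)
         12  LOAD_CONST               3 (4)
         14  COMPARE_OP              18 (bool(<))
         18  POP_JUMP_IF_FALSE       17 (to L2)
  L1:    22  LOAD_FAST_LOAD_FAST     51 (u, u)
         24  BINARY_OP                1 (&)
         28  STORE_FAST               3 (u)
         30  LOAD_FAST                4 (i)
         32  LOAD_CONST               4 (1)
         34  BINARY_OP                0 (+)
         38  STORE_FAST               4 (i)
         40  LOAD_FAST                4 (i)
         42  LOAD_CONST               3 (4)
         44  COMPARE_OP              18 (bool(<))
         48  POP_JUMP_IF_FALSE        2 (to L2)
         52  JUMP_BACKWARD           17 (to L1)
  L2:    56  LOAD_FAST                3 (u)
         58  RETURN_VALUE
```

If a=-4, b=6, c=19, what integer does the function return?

LOAD_CONST → push 13. Stack: [13]
STORE_FAST u → u=13. Stack: []
LOAD_CONST → push 0. Stack: [0]
STORE_FAST i → i=0. Stack: []
LOAD_FAST i → push 0. Stack: [0]
LOAD_CONST → push 4. Stack: [0, 4]
COMPARE_OP bool(<) → 0 vs 4 = True. Stack: [True]
POP_JUMP_IF_FALSE → pop True; no jump. Stack: []
LOAD_FAST_LOAD_FAST u,u → push 13,13. Stack: [13, 13]
BINARY_OP & → 13 & 13 = 13. Stack: [13]
STORE_FAST u → u=13. Stack: []
LOAD_FAST i → push 0. Stack: [0]
LOAD_CONST → push 1. Stack: [0, 1]
BINARY_OP + → 0 + 1 = 1. Stack: [1]
STORE_FAST i → i=1. Stack: []
LOAD_FAST i → push 1. Stack: [1]
LOAD_CONST → push 4. Stack: [1, 4]
COMPARE_OP bool(<) → 1 vs 4 = True. Stack: [True]
POP_JUMP_IF_FALSE → pop True; no jump. Stack: []
LOAD_FAST_LOAD_FAST u,u → push 13,13. Stack: [13, 13]
BINARY_OP & → 13 & 13 = 13. Stack: [13]
STORE_FAST u → u=13. Stack: []
LOAD_FAST i → push 1. Stack: [1]
LOAD_CONST → push 1. Stack: [1, 1]
BINARY_OP + → 1 + 1 = 2. Stack: [2]
STORE_FAST i → i=2. Stack: []
LOAD_FAST i → push 2. Stack: [2]
LOAD_CONST → push 4. Stack: [2, 4]
COMPARE_OP bool(<) → 2 vs 4 = True. Stack: [True]
POP_JUMP_IF_FALSE → pop True; no jump. Stack: []
LOAD_FAST_LOAD_FAST u,u → push 13,13. Stack: [13, 13]
BINARY_OP & → 13 & 13 = 13. Stack: [13]
STORE_FAST u → u=13. Stack: []
LOAD_FAST i → push 2. Stack: [2]
LOAD_CONST → push 1. Stack: [2, 1]
BINARY_OP + → 2 + 1 = 3. Stack: [3]
STORE_FAST i → i=3. Stack: []
LOAD_FAST i → push 3. Stack: [3]
LOAD_CONST → push 4. Stack: [3, 4]
COMPARE_OP bool(<) → 3 vs 4 = True. Stack: [True]
POP_JUMP_IF_FALSE → pop True; no jump. Stack: []
LOAD_FAST_LOAD_FAST u,u → push 13,13. Stack: [13, 13]
BINARY_OP & → 13 & 13 = 13. Stack: [13]
STORE_FAST u → u=13. Stack: []
LOAD_FAST i → push 3. Stack: [3]
LOAD_CONST → push 1. Stack: [3, 1]
BINARY_OP + → 3 + 1 = 4. Stack: [4]
STORE_FAST i → i=4. Stack: []
LOAD_FAST i → push 4. Stack: [4]
LOAD_CONST → push 4. Stack: [4, 4]
COMPARE_OP bool(<) → 4 vs 4 = False. Stack: [False]
POP_JUMP_IF_FALSE → pop False; jump. Stack: []
LOAD_FAST u → push 13. Stack: [13]
RETURN_VALUE → return 13.

13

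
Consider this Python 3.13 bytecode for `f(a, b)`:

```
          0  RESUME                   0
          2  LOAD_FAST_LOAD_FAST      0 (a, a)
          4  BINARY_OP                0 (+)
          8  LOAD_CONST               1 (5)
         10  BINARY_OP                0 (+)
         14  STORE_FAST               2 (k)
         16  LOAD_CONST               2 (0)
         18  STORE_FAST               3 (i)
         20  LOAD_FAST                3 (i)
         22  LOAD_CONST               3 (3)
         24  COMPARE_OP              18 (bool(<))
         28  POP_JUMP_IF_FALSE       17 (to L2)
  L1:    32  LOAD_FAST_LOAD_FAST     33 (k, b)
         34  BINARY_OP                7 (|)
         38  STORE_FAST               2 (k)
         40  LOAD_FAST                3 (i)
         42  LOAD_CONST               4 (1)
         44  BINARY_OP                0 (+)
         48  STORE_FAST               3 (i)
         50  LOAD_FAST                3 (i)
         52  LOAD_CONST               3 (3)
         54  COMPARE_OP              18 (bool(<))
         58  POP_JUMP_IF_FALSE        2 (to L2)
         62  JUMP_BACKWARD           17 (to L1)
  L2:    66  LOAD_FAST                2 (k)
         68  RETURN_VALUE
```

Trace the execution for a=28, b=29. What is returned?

61

LOAD_FAST_LOAD_FAST a,a → push 28,28. Stack: [28, 28]
BINARY_OP + → 28 + 28 = 56. Stack: [56]
LOAD_CONST → push 5. Stack: [56, 5]
BINARY_OP + → 56 + 5 = 61. Stack: [61]
STORE_FAST k → k=61. Stack: []
LOAD_CONST → push 0. Stack: [0]
STORE_FAST i → i=0. Stack: []
LOAD_FAST i → push 0. Stack: [0]
LOAD_CONST → push 3. Stack: [0, 3]
COMPARE_OP bool(<) → 0 vs 3 = True. Stack: [True]
POP_JUMP_IF_FALSE → pop True; no jump. Stack: []
LOAD_FAST_LOAD_FAST k,b → push 61,29. Stack: [61, 29]
BINARY_OP | → 61 | 29 = 61. Stack: [61]
STORE_FAST k → k=61. Stack: []
LOAD_FAST i → push 0. Stack: [0]
LOAD_CONST → push 1. Stack: [0, 1]
BINARY_OP + → 0 + 1 = 1. Stack: [1]
STORE_FAST i → i=1. Stack: []
LOAD_FAST i → push 1. Stack: [1]
LOAD_CONST → push 3. Stack: [1, 3]
COMPARE_OP bool(<) → 1 vs 3 = True. Stack: [True]
POP_JUMP_IF_FALSE → pop True; no jump. Stack: []
LOAD_FAST_LOAD_FAST k,b → push 61,29. Stack: [61, 29]
BINARY_OP | → 61 | 29 = 61. Stack: [61]
STORE_FAST k → k=61. Stack: []
LOAD_FAST i → push 1. Stack: [1]
LOAD_CONST → push 1. Stack: [1, 1]
BINARY_OP + → 1 + 1 = 2. Stack: [2]
STORE_FAST i → i=2. Stack: []
LOAD_FAST i → push 2. Stack: [2]
LOAD_CONST → push 3. Stack: [2, 3]
COMPARE_OP bool(<) → 2 vs 3 = True. Stack: [True]
POP_JUMP_IF_FALSE → pop True; no jump. Stack: []
LOAD_FAST_LOAD_FAST k,b → push 61,29. Stack: [61, 29]
BINARY_OP | → 61 | 29 = 61. Stack: [61]
STORE_FAST k → k=61. Stack: []
LOAD_FAST i → push 2. Stack: [2]
LOAD_CONST → push 1. Stack: [2, 1]
BINARY_OP + → 2 + 1 = 3. Stack: [3]
STORE_FAST i → i=3. Stack: []
LOAD_FAST i → push 3. Stack: [3]
LOAD_CONST → push 3. Stack: [3, 3]
COMPARE_OP bool(<) → 3 vs 3 = False. Stack: [False]
POP_JUMP_IF_FALSE → pop False; jump. Stack: []
LOAD_FAST k → push 61. Stack: [61]
RETURN_VALUE → return 61.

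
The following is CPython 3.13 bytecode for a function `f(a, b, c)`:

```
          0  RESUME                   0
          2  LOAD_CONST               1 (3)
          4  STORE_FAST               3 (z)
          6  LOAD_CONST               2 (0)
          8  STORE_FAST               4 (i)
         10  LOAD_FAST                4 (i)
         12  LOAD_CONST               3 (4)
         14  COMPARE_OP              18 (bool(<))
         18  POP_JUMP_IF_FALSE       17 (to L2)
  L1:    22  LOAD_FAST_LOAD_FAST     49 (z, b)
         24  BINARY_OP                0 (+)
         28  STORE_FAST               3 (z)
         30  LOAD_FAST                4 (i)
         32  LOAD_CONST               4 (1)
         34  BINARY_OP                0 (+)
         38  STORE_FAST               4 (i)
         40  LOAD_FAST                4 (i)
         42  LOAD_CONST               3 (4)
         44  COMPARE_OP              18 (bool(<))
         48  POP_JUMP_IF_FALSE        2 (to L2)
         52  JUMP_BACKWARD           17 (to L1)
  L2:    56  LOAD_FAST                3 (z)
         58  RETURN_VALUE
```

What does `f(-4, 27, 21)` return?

LOAD_CONST → push 3. Stack: [3]
STORE_FAST z → z=3. Stack: []
LOAD_CONST → push 0. Stack: [0]
STORE_FAST i → i=0. Stack: []
LOAD_FAST i → push 0. Stack: [0]
LOAD_CONST → push 4. Stack: [0, 4]
COMPARE_OP bool(<) → 0 vs 4 = True. Stack: [True]
POP_JUMP_IF_FALSE → pop True; no jump. Stack: []
LOAD_FAST_LOAD_FAST z,b → push 3,27. Stack: [3, 27]
BINARY_OP + → 3 + 27 = 30. Stack: [30]
STORE_FAST z → z=30. Stack: []
LOAD_FAST i → push 0. Stack: [0]
LOAD_CONST → push 1. Stack: [0, 1]
BINARY_OP + → 0 + 1 = 1. Stack: [1]
STORE_FAST i → i=1. Stack: []
LOAD_FAST i → push 1. Stack: [1]
LOAD_CONST → push 4. Stack: [1, 4]
COMPARE_OP bool(<) → 1 vs 4 = True. Stack: [True]
POP_JUMP_IF_FALSE → pop True; no jump. Stack: []
LOAD_FAST_LOAD_FAST z,b → push 30,27. Stack: [30, 27]
BINARY_OP + → 30 + 27 = 57. Stack: [57]
STORE_FAST z → z=57. Stack: []
LOAD_FAST i → push 1. Stack: [1]
LOAD_CONST → push 1. Stack: [1, 1]
BINARY_OP + → 1 + 1 = 2. Stack: [2]
STORE_FAST i → i=2. Stack: []
LOAD_FAST i → push 2. Stack: [2]
LOAD_CONST → push 4. Stack: [2, 4]
COMPARE_OP bool(<) → 2 vs 4 = True. Stack: [True]
POP_JUMP_IF_FALSE → pop True; no jump. Stack: []
LOAD_FAST_LOAD_FAST z,b → push 57,27. Stack: [57, 27]
BINARY_OP + → 57 + 27 = 84. Stack: [84]
STORE_FAST z → z=84. Stack: []
LOAD_FAST i → push 2. Stack: [2]
LOAD_CONST → push 1. Stack: [2, 1]
BINARY_OP + → 2 + 1 = 3. Stack: [3]
STORE_FAST i → i=3. Stack: []
LOAD_FAST i → push 3. Stack: [3]
LOAD_CONST → push 4. Stack: [3, 4]
COMPARE_OP bool(<) → 3 vs 4 = True. Stack: [True]
POP_JUMP_IF_FALSE → pop True; no jump. Stack: []
LOAD_FAST_LOAD_FAST z,b → push 84,27. Stack: [84, 27]
BINARY_OP + → 84 + 27 = 111. Stack: [111]
STORE_FAST z → z=111. Stack: []
LOAD_FAST i → push 3. Stack: [3]
LOAD_CONST → push 1. Stack: [3, 1]
BINARY_OP + → 3 + 1 = 4. Stack: [4]
STORE_FAST i → i=4. Stack: []
LOAD_FAST i → push 4. Stack: [4]
LOAD_CONST → push 4. Stack: [4, 4]
COMPARE_OP bool(<) → 4 vs 4 = False. Stack: [False]
POP_JUMP_IF_FALSE → pop False; jump. Stack: []
LOAD_FAST z → push 111. Stack: [111]
RETURN_VALUE → return 111.

111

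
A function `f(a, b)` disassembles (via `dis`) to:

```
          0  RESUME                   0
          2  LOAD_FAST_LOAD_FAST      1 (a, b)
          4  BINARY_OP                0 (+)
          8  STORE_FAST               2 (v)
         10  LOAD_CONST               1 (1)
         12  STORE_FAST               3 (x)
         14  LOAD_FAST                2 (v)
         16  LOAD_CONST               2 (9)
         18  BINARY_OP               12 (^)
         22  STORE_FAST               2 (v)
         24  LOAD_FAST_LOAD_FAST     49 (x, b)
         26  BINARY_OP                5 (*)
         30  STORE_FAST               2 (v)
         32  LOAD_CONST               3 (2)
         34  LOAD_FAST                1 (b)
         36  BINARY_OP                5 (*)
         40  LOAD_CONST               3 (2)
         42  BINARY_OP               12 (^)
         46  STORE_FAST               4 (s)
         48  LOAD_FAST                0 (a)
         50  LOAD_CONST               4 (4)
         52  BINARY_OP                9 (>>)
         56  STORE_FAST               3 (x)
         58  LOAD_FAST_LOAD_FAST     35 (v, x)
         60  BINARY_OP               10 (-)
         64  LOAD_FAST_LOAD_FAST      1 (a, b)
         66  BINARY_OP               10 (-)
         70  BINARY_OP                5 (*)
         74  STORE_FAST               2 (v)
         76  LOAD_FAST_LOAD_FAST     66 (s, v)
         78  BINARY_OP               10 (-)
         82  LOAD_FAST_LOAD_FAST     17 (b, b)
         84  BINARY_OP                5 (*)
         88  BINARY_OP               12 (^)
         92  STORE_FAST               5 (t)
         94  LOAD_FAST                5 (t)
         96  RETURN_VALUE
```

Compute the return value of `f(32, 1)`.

LOAD_FAST_LOAD_FAST a,b → push 32,1. Stack: [32, 1]
BINARY_OP + → 32 + 1 = 33. Stack: [33]
STORE_FAST v → v=33. Stack: []
LOAD_CONST → push 1. Stack: [1]
STORE_FAST x → x=1. Stack: []
LOAD_FAST v → push 33. Stack: [33]
LOAD_CONST → push 9. Stack: [33, 9]
BINARY_OP ^ → 33 ^ 9 = 40. Stack: [40]
STORE_FAST v → v=40. Stack: []
LOAD_FAST_LOAD_FAST x,b → push 1,1. Stack: [1, 1]
BINARY_OP * → 1 * 1 = 1. Stack: [1]
STORE_FAST v → v=1. Stack: []
LOAD_CONST → push 2. Stack: [2]
LOAD_FAST b → push 1. Stack: [2, 1]
BINARY_OP * → 2 * 1 = 2. Stack: [2]
LOAD_CONST → push 2. Stack: [2, 2]
BINARY_OP ^ → 2 ^ 2 = 0. Stack: [0]
STORE_FAST s → s=0. Stack: []
LOAD_FAST a → push 32. Stack: [32]
LOAD_CONST → push 4. Stack: [32, 4]
BINARY_OP >> → 32 >> 4 = 2. Stack: [2]
STORE_FAST x → x=2. Stack: []
LOAD_FAST_LOAD_FAST v,x → push 1,2. Stack: [1, 2]
BINARY_OP - → 1 - 2 = -1. Stack: [-1]
LOAD_FAST_LOAD_FAST a,b → push 32,1. Stack: [-1, 32, 1]
BINARY_OP - → 32 - 1 = 31. Stack: [-1, 31]
BINARY_OP * → -1 * 31 = -31. Stack: [-31]
STORE_FAST v → v=-31. Stack: []
LOAD_FAST_LOAD_FAST s,v → push 0,-31. Stack: [0, -31]
BINARY_OP - → 0 - -31 = 31. Stack: [31]
LOAD_FAST_LOAD_FAST b,b → push 1,1. Stack: [31, 1, 1]
BINARY_OP * → 1 * 1 = 1. Stack: [31, 1]
BINARY_OP ^ → 31 ^ 1 = 30. Stack: [30]
STORE_FAST t → t=30. Stack: []
LOAD_FAST t → push 30. Stack: [30]
RETURN_VALUE → return 30.

30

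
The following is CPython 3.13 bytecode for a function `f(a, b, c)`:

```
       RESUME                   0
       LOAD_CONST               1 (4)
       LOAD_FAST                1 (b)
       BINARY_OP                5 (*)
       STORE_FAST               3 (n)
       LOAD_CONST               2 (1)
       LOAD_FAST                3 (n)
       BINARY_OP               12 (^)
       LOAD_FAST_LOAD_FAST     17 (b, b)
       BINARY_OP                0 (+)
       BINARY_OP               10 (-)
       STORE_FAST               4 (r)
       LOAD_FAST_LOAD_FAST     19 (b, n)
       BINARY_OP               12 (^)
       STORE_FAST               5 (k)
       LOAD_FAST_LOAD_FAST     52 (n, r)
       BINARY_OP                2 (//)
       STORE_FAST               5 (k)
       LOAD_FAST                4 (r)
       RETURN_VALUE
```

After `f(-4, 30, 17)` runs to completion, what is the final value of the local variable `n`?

LOAD_CONST → push 4. Stack: [4]
LOAD_FAST b → push 30. Stack: [4, 30]
BINARY_OP * → 4 * 30 = 120. Stack: [120]
STORE_FAST n → n=120. Stack: []
LOAD_CONST → push 1. Stack: [1]
LOAD_FAST n → push 120. Stack: [1, 120]
BINARY_OP ^ → 1 ^ 120 = 121. Stack: [121]
LOAD_FAST_LOAD_FAST b,b → push 30,30. Stack: [121, 30, 30]
BINARY_OP + → 30 + 30 = 60. Stack: [121, 60]
BINARY_OP - → 121 - 60 = 61. Stack: [61]
STORE_FAST r → r=61. Stack: []
LOAD_FAST_LOAD_FAST b,n → push 30,120. Stack: [30, 120]
BINARY_OP ^ → 30 ^ 120 = 102. Stack: [102]
STORE_FAST k → k=102. Stack: []
LOAD_FAST_LOAD_FAST n,r → push 120,61. Stack: [120, 61]
BINARY_OP // → 120 // 61 = 1. Stack: [1]
STORE_FAST k → k=1. Stack: []
LOAD_FAST r → push 61. Stack: [61]
RETURN_VALUE → return 61.

120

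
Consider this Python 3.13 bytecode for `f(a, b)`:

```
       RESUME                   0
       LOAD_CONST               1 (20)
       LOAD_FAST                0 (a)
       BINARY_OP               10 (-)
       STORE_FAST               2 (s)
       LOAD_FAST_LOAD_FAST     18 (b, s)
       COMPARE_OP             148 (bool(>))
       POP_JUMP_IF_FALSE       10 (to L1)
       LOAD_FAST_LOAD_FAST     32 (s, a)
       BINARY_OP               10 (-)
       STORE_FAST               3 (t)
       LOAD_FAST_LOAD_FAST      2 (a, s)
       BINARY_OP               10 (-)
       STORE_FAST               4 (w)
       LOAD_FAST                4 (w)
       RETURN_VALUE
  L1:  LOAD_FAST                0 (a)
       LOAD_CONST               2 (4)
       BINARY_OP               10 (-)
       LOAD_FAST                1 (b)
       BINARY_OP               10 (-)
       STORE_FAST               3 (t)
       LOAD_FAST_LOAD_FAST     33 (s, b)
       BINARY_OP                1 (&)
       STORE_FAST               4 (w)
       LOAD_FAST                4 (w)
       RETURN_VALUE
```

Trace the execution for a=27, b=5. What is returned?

34

LOAD_CONST → push 20. Stack: [20]
LOAD_FAST a → push 27. Stack: [20, 27]
BINARY_OP - → 20 - 27 = -7. Stack: [-7]
STORE_FAST s → s=-7. Stack: []
LOAD_FAST_LOAD_FAST b,s → push 5,-7. Stack: [5, -7]
COMPARE_OP bool(>) → 5 vs -7 = True. Stack: [True]
POP_JUMP_IF_FALSE → pop True; no jump. Stack: []
LOAD_FAST_LOAD_FAST s,a → push -7,27. Stack: [-7, 27]
BINARY_OP - → -7 - 27 = -34. Stack: [-34]
STORE_FAST t → t=-34. Stack: []
LOAD_FAST_LOAD_FAST a,s → push 27,-7. Stack: [27, -7]
BINARY_OP - → 27 - -7 = 34. Stack: [34]
STORE_FAST w → w=34. Stack: []
LOAD_FAST w → push 34. Stack: [34]
RETURN_VALUE → return 34.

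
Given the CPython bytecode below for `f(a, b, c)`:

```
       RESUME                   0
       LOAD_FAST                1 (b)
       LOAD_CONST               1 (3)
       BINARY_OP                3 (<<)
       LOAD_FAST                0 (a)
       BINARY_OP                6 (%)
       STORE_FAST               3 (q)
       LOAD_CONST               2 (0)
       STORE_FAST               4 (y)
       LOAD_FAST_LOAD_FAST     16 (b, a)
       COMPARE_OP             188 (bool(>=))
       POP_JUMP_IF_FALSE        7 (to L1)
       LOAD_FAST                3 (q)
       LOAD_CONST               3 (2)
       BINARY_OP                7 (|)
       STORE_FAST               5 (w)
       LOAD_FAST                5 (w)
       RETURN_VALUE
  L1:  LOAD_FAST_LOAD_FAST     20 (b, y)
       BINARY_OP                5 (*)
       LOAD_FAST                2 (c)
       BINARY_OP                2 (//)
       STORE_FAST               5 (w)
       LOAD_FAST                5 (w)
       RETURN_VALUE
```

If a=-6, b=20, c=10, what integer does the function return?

LOAD_FAST b → push 20. Stack: [20]
LOAD_CONST → push 3. Stack: [20, 3]
BINARY_OP << → 20 << 3 = 160. Stack: [160]
LOAD_FAST a → push -6. Stack: [160, -6]
BINARY_OP % → 160 % -6 = -2. Stack: [-2]
STORE_FAST q → q=-2. Stack: []
LOAD_CONST → push 0. Stack: [0]
STORE_FAST y → y=0. Stack: []
LOAD_FAST_LOAD_FAST b,a → push 20,-6. Stack: [20, -6]
COMPARE_OP bool(>=) → 20 vs -6 = True. Stack: [True]
POP_JUMP_IF_FALSE → pop True; no jump. Stack: []
LOAD_FAST q → push -2. Stack: [-2]
LOAD_CONST → push 2. Stack: [-2, 2]
BINARY_OP | → -2 | 2 = -2. Stack: [-2]
STORE_FAST w → w=-2. Stack: []
LOAD_FAST w → push -2. Stack: [-2]
RETURN_VALUE → return -2.

-2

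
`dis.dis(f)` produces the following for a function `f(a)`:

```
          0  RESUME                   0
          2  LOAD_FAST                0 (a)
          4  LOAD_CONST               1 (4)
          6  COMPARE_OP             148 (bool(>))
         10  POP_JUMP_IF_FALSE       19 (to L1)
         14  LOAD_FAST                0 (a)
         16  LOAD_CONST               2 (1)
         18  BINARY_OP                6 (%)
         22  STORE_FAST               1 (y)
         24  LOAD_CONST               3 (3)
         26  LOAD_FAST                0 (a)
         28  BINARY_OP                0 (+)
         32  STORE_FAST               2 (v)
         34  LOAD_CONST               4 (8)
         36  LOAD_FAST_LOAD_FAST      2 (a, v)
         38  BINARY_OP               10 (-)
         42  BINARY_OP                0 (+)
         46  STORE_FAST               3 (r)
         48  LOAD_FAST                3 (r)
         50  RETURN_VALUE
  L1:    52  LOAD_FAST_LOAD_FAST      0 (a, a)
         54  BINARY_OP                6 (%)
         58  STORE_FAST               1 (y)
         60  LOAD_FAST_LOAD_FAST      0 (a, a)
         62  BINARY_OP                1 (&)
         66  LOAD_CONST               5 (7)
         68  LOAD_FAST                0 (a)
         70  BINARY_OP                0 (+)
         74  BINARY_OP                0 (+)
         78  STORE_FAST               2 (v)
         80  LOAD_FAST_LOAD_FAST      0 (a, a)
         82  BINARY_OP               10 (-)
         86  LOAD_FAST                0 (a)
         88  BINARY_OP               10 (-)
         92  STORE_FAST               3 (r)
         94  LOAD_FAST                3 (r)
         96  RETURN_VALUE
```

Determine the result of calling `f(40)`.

5

LOAD_FAST a → push 40. Stack: [40]
LOAD_CONST → push 4. Stack: [40, 4]
COMPARE_OP bool(>) → 40 vs 4 = True. Stack: [True]
POP_JUMP_IF_FALSE → pop True; no jump. Stack: []
LOAD_FAST a → push 40. Stack: [40]
LOAD_CONST → push 1. Stack: [40, 1]
BINARY_OP % → 40 % 1 = 0. Stack: [0]
STORE_FAST y → y=0. Stack: []
LOAD_CONST → push 3. Stack: [3]
LOAD_FAST a → push 40. Stack: [3, 40]
BINARY_OP + → 3 + 40 = 43. Stack: [43]
STORE_FAST v → v=43. Stack: []
LOAD_CONST → push 8. Stack: [8]
LOAD_FAST_LOAD_FAST a,v → push 40,43. Stack: [8, 40, 43]
BINARY_OP - → 40 - 43 = -3. Stack: [8, -3]
BINARY_OP + → 8 + -3 = 5. Stack: [5]
STORE_FAST r → r=5. Stack: []
LOAD_FAST r → push 5. Stack: [5]
RETURN_VALUE → return 5.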